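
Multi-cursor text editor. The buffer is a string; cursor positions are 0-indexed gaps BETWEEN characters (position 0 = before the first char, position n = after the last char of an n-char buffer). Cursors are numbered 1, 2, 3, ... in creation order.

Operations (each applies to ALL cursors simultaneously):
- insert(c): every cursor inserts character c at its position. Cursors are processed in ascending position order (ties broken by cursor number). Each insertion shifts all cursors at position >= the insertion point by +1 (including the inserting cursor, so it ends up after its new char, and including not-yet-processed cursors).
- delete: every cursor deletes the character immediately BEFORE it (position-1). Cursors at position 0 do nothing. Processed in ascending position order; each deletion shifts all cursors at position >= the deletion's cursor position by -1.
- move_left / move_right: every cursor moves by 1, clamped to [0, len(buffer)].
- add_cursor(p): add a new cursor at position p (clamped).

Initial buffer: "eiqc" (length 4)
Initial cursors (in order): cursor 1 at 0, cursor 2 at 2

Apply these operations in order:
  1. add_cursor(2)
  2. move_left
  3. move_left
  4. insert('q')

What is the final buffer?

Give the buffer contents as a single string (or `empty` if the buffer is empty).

After op 1 (add_cursor(2)): buffer="eiqc" (len 4), cursors c1@0 c2@2 c3@2, authorship ....
After op 2 (move_left): buffer="eiqc" (len 4), cursors c1@0 c2@1 c3@1, authorship ....
After op 3 (move_left): buffer="eiqc" (len 4), cursors c1@0 c2@0 c3@0, authorship ....
After op 4 (insert('q')): buffer="qqqeiqc" (len 7), cursors c1@3 c2@3 c3@3, authorship 123....

Answer: qqqeiqc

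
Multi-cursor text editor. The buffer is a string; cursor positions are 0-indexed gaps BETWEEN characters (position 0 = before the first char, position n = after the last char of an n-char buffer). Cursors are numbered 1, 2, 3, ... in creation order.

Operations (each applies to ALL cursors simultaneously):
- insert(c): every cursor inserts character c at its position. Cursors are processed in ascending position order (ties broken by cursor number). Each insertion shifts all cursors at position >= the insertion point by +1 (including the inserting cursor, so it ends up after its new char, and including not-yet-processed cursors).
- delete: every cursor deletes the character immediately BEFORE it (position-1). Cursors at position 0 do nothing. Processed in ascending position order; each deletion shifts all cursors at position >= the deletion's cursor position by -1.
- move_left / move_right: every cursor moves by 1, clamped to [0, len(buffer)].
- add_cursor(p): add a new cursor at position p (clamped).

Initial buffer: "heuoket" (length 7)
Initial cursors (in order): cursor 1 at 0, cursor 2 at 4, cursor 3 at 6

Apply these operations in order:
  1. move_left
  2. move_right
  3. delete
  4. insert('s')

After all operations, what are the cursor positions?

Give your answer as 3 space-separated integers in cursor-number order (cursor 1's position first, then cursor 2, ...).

After op 1 (move_left): buffer="heuoket" (len 7), cursors c1@0 c2@3 c3@5, authorship .......
After op 2 (move_right): buffer="heuoket" (len 7), cursors c1@1 c2@4 c3@6, authorship .......
After op 3 (delete): buffer="eukt" (len 4), cursors c1@0 c2@2 c3@3, authorship ....
After op 4 (insert('s')): buffer="seuskst" (len 7), cursors c1@1 c2@4 c3@6, authorship 1..2.3.

Answer: 1 4 6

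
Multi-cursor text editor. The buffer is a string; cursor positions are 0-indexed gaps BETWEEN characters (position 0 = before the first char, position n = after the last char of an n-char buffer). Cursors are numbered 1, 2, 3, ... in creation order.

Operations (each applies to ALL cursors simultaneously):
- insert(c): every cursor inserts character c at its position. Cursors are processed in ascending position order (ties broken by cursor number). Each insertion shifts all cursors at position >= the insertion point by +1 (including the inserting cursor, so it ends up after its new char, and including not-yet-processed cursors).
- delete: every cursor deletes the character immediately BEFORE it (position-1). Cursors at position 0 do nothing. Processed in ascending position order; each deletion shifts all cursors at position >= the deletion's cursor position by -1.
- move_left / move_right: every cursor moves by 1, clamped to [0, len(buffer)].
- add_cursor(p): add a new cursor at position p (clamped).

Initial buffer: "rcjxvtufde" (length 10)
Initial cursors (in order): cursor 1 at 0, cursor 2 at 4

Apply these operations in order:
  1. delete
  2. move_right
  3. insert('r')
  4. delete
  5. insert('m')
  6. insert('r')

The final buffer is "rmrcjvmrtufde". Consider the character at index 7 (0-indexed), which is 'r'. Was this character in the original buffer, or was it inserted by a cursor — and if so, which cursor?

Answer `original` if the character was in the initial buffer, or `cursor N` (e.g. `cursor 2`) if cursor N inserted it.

Answer: cursor 2

Derivation:
After op 1 (delete): buffer="rcjvtufde" (len 9), cursors c1@0 c2@3, authorship .........
After op 2 (move_right): buffer="rcjvtufde" (len 9), cursors c1@1 c2@4, authorship .........
After op 3 (insert('r')): buffer="rrcjvrtufde" (len 11), cursors c1@2 c2@6, authorship .1...2.....
After op 4 (delete): buffer="rcjvtufde" (len 9), cursors c1@1 c2@4, authorship .........
After op 5 (insert('m')): buffer="rmcjvmtufde" (len 11), cursors c1@2 c2@6, authorship .1...2.....
After op 6 (insert('r')): buffer="rmrcjvmrtufde" (len 13), cursors c1@3 c2@8, authorship .11...22.....
Authorship (.=original, N=cursor N): . 1 1 . . . 2 2 . . . . .
Index 7: author = 2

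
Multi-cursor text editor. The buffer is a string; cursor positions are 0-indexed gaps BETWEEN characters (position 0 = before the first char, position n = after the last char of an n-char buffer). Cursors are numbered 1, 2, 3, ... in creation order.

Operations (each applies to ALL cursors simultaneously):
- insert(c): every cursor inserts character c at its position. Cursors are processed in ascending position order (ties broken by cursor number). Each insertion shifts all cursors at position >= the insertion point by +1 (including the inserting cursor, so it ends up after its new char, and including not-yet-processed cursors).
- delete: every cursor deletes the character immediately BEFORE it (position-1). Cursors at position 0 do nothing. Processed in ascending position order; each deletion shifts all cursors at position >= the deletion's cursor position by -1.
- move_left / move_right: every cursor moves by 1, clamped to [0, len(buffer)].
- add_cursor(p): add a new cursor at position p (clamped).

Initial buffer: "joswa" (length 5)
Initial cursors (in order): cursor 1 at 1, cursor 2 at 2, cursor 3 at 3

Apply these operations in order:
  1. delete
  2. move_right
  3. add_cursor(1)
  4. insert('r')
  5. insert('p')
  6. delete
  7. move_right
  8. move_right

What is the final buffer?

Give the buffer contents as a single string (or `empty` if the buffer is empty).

After op 1 (delete): buffer="wa" (len 2), cursors c1@0 c2@0 c3@0, authorship ..
After op 2 (move_right): buffer="wa" (len 2), cursors c1@1 c2@1 c3@1, authorship ..
After op 3 (add_cursor(1)): buffer="wa" (len 2), cursors c1@1 c2@1 c3@1 c4@1, authorship ..
After op 4 (insert('r')): buffer="wrrrra" (len 6), cursors c1@5 c2@5 c3@5 c4@5, authorship .1234.
After op 5 (insert('p')): buffer="wrrrrppppa" (len 10), cursors c1@9 c2@9 c3@9 c4@9, authorship .12341234.
After op 6 (delete): buffer="wrrrra" (len 6), cursors c1@5 c2@5 c3@5 c4@5, authorship .1234.
After op 7 (move_right): buffer="wrrrra" (len 6), cursors c1@6 c2@6 c3@6 c4@6, authorship .1234.
After op 8 (move_right): buffer="wrrrra" (len 6), cursors c1@6 c2@6 c3@6 c4@6, authorship .1234.

Answer: wrrrra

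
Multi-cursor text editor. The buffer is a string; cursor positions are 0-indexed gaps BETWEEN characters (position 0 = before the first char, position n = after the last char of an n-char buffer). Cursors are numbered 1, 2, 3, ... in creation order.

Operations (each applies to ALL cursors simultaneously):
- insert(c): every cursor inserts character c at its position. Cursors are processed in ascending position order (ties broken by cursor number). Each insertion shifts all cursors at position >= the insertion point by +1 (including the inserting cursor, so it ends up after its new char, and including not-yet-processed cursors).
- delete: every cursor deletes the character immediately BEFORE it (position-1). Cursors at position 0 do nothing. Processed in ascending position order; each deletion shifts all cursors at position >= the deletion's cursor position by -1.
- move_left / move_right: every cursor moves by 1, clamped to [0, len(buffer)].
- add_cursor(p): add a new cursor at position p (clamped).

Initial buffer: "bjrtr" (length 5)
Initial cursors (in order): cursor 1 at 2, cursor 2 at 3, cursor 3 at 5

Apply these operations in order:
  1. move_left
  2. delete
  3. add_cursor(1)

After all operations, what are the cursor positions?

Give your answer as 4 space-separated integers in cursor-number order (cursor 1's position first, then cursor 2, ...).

Answer: 0 0 1 1

Derivation:
After op 1 (move_left): buffer="bjrtr" (len 5), cursors c1@1 c2@2 c3@4, authorship .....
After op 2 (delete): buffer="rr" (len 2), cursors c1@0 c2@0 c3@1, authorship ..
After op 3 (add_cursor(1)): buffer="rr" (len 2), cursors c1@0 c2@0 c3@1 c4@1, authorship ..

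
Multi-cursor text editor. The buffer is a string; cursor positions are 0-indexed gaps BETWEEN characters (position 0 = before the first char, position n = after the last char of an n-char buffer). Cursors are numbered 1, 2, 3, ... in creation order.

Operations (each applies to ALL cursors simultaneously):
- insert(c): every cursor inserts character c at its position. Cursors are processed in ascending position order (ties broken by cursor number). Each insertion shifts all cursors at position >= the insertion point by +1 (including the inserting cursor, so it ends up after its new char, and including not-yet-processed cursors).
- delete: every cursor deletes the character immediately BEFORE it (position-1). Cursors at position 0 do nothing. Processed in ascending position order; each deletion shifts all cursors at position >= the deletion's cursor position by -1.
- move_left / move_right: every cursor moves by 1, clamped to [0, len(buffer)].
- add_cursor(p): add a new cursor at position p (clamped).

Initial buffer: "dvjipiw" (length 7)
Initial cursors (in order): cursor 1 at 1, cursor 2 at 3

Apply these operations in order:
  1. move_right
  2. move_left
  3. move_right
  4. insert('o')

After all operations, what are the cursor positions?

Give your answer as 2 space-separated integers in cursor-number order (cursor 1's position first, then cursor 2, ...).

After op 1 (move_right): buffer="dvjipiw" (len 7), cursors c1@2 c2@4, authorship .......
After op 2 (move_left): buffer="dvjipiw" (len 7), cursors c1@1 c2@3, authorship .......
After op 3 (move_right): buffer="dvjipiw" (len 7), cursors c1@2 c2@4, authorship .......
After op 4 (insert('o')): buffer="dvojiopiw" (len 9), cursors c1@3 c2@6, authorship ..1..2...

Answer: 3 6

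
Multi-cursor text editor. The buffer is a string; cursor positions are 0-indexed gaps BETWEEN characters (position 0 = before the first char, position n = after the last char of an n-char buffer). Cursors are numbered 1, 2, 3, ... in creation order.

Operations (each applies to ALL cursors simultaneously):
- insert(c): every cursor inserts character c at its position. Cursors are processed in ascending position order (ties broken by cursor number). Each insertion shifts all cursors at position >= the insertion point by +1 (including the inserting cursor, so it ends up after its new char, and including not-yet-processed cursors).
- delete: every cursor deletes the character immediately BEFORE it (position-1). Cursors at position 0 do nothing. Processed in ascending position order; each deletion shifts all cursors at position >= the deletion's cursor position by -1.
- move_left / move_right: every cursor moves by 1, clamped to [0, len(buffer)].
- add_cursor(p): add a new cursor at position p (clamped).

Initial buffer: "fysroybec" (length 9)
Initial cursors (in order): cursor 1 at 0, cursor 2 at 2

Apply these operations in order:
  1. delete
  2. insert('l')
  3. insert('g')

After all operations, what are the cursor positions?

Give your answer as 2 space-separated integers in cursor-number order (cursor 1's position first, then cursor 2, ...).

Answer: 2 5

Derivation:
After op 1 (delete): buffer="fsroybec" (len 8), cursors c1@0 c2@1, authorship ........
After op 2 (insert('l')): buffer="lflsroybec" (len 10), cursors c1@1 c2@3, authorship 1.2.......
After op 3 (insert('g')): buffer="lgflgsroybec" (len 12), cursors c1@2 c2@5, authorship 11.22.......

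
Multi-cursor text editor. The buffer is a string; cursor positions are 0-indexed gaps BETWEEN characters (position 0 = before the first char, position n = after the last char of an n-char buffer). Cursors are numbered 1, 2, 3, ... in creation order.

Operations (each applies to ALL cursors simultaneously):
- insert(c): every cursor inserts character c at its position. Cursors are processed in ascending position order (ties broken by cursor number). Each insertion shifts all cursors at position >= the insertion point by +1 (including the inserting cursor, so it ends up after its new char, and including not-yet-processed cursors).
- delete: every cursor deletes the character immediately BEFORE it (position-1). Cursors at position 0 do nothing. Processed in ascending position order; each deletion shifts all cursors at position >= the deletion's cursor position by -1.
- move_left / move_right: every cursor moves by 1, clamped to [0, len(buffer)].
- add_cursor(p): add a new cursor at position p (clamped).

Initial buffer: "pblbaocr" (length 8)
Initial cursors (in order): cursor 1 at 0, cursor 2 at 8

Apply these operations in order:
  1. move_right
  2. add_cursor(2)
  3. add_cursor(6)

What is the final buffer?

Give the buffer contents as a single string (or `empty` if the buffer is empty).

After op 1 (move_right): buffer="pblbaocr" (len 8), cursors c1@1 c2@8, authorship ........
After op 2 (add_cursor(2)): buffer="pblbaocr" (len 8), cursors c1@1 c3@2 c2@8, authorship ........
After op 3 (add_cursor(6)): buffer="pblbaocr" (len 8), cursors c1@1 c3@2 c4@6 c2@8, authorship ........

Answer: pblbaocr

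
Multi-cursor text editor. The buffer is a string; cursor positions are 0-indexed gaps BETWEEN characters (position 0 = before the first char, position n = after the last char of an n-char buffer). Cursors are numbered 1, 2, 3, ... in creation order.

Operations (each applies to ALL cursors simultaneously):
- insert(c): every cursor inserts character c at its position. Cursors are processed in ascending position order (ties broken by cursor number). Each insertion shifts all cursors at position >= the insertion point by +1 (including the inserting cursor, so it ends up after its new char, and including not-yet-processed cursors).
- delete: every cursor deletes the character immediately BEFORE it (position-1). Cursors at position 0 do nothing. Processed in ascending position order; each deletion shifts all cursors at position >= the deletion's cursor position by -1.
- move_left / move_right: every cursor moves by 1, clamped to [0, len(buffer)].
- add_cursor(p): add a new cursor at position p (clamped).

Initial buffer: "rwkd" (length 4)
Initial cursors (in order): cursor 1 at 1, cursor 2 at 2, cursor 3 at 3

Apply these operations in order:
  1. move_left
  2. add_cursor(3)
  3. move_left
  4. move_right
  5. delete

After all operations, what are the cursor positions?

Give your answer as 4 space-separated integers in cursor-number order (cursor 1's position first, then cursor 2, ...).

Answer: 0 0 0 0

Derivation:
After op 1 (move_left): buffer="rwkd" (len 4), cursors c1@0 c2@1 c3@2, authorship ....
After op 2 (add_cursor(3)): buffer="rwkd" (len 4), cursors c1@0 c2@1 c3@2 c4@3, authorship ....
After op 3 (move_left): buffer="rwkd" (len 4), cursors c1@0 c2@0 c3@1 c4@2, authorship ....
After op 4 (move_right): buffer="rwkd" (len 4), cursors c1@1 c2@1 c3@2 c4@3, authorship ....
After op 5 (delete): buffer="d" (len 1), cursors c1@0 c2@0 c3@0 c4@0, authorship .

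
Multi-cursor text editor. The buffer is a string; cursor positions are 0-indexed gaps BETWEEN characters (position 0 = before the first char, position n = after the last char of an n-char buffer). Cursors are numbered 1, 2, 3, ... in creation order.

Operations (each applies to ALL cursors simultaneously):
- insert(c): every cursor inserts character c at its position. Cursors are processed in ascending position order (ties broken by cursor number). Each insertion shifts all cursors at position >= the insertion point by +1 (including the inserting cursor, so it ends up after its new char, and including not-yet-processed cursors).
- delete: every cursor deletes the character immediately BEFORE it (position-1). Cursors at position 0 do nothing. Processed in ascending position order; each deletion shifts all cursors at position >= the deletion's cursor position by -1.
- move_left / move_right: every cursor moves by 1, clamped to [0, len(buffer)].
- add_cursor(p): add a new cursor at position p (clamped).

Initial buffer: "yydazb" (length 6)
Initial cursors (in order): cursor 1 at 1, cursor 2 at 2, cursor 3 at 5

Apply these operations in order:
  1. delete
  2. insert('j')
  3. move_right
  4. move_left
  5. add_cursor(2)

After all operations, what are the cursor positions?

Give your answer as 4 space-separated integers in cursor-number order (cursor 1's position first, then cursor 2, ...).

Answer: 2 2 5 2

Derivation:
After op 1 (delete): buffer="dab" (len 3), cursors c1@0 c2@0 c3@2, authorship ...
After op 2 (insert('j')): buffer="jjdajb" (len 6), cursors c1@2 c2@2 c3@5, authorship 12..3.
After op 3 (move_right): buffer="jjdajb" (len 6), cursors c1@3 c2@3 c3@6, authorship 12..3.
After op 4 (move_left): buffer="jjdajb" (len 6), cursors c1@2 c2@2 c3@5, authorship 12..3.
After op 5 (add_cursor(2)): buffer="jjdajb" (len 6), cursors c1@2 c2@2 c4@2 c3@5, authorship 12..3.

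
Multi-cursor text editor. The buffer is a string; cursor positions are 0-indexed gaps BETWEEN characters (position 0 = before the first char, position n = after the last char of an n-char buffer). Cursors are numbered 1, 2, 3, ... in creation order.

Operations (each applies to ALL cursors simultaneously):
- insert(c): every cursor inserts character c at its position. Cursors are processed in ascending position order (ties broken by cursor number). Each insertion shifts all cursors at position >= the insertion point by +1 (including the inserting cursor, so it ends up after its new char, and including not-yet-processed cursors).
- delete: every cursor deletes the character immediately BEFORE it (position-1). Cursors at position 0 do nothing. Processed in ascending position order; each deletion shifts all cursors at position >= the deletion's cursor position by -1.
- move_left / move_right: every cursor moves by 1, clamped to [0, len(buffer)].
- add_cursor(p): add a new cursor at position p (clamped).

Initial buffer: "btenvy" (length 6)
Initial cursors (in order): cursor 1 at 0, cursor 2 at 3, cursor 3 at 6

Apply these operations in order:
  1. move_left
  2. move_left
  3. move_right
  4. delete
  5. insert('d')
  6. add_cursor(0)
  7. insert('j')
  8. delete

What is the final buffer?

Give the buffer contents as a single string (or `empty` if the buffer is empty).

After op 1 (move_left): buffer="btenvy" (len 6), cursors c1@0 c2@2 c3@5, authorship ......
After op 2 (move_left): buffer="btenvy" (len 6), cursors c1@0 c2@1 c3@4, authorship ......
After op 3 (move_right): buffer="btenvy" (len 6), cursors c1@1 c2@2 c3@5, authorship ......
After op 4 (delete): buffer="eny" (len 3), cursors c1@0 c2@0 c3@2, authorship ...
After op 5 (insert('d')): buffer="ddendy" (len 6), cursors c1@2 c2@2 c3@5, authorship 12..3.
After op 6 (add_cursor(0)): buffer="ddendy" (len 6), cursors c4@0 c1@2 c2@2 c3@5, authorship 12..3.
After op 7 (insert('j')): buffer="jddjjendjy" (len 10), cursors c4@1 c1@5 c2@5 c3@9, authorship 41212..33.
After op 8 (delete): buffer="ddendy" (len 6), cursors c4@0 c1@2 c2@2 c3@5, authorship 12..3.

Answer: ddendy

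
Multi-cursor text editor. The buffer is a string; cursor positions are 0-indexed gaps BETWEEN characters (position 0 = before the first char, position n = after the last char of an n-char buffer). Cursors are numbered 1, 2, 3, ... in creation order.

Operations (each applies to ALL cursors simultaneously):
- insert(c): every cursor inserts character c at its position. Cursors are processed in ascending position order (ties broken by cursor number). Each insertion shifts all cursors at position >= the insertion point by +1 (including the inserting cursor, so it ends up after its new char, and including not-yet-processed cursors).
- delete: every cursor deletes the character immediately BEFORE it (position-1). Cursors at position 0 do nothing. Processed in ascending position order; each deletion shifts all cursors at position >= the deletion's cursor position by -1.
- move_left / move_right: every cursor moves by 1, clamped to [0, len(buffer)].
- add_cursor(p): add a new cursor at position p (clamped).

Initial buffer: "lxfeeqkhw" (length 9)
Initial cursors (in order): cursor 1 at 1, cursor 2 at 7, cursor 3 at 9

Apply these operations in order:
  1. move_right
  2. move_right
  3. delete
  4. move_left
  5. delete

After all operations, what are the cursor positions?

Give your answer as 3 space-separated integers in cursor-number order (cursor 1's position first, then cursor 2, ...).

After op 1 (move_right): buffer="lxfeeqkhw" (len 9), cursors c1@2 c2@8 c3@9, authorship .........
After op 2 (move_right): buffer="lxfeeqkhw" (len 9), cursors c1@3 c2@9 c3@9, authorship .........
After op 3 (delete): buffer="lxeeqk" (len 6), cursors c1@2 c2@6 c3@6, authorship ......
After op 4 (move_left): buffer="lxeeqk" (len 6), cursors c1@1 c2@5 c3@5, authorship ......
After op 5 (delete): buffer="xek" (len 3), cursors c1@0 c2@2 c3@2, authorship ...

Answer: 0 2 2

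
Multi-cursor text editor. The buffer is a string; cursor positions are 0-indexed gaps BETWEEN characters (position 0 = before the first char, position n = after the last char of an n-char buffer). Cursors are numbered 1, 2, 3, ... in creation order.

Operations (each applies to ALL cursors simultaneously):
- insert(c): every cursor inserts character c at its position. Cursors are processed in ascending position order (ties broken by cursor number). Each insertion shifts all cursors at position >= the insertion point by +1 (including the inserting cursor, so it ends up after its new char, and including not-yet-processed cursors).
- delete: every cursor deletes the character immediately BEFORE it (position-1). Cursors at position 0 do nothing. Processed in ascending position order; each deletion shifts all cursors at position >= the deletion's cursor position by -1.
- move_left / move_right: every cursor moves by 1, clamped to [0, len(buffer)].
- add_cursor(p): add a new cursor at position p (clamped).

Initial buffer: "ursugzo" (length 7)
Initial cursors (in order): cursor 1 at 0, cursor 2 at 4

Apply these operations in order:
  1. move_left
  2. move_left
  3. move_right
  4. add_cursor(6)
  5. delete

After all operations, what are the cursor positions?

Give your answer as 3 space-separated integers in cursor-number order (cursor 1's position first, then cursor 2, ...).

Answer: 0 1 3

Derivation:
After op 1 (move_left): buffer="ursugzo" (len 7), cursors c1@0 c2@3, authorship .......
After op 2 (move_left): buffer="ursugzo" (len 7), cursors c1@0 c2@2, authorship .......
After op 3 (move_right): buffer="ursugzo" (len 7), cursors c1@1 c2@3, authorship .......
After op 4 (add_cursor(6)): buffer="ursugzo" (len 7), cursors c1@1 c2@3 c3@6, authorship .......
After op 5 (delete): buffer="rugo" (len 4), cursors c1@0 c2@1 c3@3, authorship ....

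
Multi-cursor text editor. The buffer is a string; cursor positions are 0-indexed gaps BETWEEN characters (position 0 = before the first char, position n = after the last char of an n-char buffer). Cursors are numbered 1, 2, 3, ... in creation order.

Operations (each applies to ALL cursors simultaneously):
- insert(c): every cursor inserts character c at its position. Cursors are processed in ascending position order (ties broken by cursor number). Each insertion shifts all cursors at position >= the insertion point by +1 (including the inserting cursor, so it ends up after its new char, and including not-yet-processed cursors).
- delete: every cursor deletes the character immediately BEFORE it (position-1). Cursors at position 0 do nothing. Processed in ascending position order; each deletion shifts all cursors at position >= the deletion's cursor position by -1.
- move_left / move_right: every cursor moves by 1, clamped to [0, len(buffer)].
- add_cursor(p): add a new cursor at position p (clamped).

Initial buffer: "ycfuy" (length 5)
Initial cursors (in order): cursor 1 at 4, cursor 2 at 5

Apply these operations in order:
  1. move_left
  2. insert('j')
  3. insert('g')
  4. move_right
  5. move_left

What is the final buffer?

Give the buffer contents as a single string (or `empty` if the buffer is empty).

After op 1 (move_left): buffer="ycfuy" (len 5), cursors c1@3 c2@4, authorship .....
After op 2 (insert('j')): buffer="ycfjujy" (len 7), cursors c1@4 c2@6, authorship ...1.2.
After op 3 (insert('g')): buffer="ycfjgujgy" (len 9), cursors c1@5 c2@8, authorship ...11.22.
After op 4 (move_right): buffer="ycfjgujgy" (len 9), cursors c1@6 c2@9, authorship ...11.22.
After op 5 (move_left): buffer="ycfjgujgy" (len 9), cursors c1@5 c2@8, authorship ...11.22.

Answer: ycfjgujgy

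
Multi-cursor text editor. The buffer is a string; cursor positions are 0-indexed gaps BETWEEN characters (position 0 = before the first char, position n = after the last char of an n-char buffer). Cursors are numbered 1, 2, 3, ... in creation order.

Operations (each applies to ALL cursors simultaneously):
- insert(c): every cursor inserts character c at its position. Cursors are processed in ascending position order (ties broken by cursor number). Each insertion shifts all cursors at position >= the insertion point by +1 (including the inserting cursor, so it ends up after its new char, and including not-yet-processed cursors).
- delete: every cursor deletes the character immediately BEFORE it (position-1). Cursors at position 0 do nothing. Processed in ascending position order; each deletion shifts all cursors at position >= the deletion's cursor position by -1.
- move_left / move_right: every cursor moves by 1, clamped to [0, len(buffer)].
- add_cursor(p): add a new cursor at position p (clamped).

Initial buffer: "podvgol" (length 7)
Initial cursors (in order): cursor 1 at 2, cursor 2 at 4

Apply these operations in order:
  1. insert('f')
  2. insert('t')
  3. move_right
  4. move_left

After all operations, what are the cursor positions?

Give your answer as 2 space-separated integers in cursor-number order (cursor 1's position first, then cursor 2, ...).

After op 1 (insert('f')): buffer="pofdvfgol" (len 9), cursors c1@3 c2@6, authorship ..1..2...
After op 2 (insert('t')): buffer="poftdvftgol" (len 11), cursors c1@4 c2@8, authorship ..11..22...
After op 3 (move_right): buffer="poftdvftgol" (len 11), cursors c1@5 c2@9, authorship ..11..22...
After op 4 (move_left): buffer="poftdvftgol" (len 11), cursors c1@4 c2@8, authorship ..11..22...

Answer: 4 8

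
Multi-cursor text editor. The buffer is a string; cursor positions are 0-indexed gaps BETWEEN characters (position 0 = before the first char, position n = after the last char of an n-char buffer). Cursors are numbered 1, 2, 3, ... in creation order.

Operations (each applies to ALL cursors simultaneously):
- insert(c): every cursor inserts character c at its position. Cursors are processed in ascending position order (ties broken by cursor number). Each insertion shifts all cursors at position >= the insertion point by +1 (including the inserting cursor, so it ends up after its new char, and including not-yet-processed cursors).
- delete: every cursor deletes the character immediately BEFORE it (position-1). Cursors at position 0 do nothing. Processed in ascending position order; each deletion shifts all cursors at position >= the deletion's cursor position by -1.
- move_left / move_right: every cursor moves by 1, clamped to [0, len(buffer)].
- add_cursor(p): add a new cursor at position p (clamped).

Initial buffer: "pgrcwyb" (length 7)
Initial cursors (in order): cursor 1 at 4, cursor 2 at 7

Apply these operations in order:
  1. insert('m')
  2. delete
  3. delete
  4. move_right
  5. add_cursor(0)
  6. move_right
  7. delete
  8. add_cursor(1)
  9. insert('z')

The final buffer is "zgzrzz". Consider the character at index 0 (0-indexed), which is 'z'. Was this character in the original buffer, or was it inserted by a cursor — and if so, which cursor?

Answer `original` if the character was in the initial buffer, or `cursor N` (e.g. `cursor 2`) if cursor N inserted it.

After op 1 (insert('m')): buffer="pgrcmwybm" (len 9), cursors c1@5 c2@9, authorship ....1...2
After op 2 (delete): buffer="pgrcwyb" (len 7), cursors c1@4 c2@7, authorship .......
After op 3 (delete): buffer="pgrwy" (len 5), cursors c1@3 c2@5, authorship .....
After op 4 (move_right): buffer="pgrwy" (len 5), cursors c1@4 c2@5, authorship .....
After op 5 (add_cursor(0)): buffer="pgrwy" (len 5), cursors c3@0 c1@4 c2@5, authorship .....
After op 6 (move_right): buffer="pgrwy" (len 5), cursors c3@1 c1@5 c2@5, authorship .....
After op 7 (delete): buffer="gr" (len 2), cursors c3@0 c1@2 c2@2, authorship ..
After op 8 (add_cursor(1)): buffer="gr" (len 2), cursors c3@0 c4@1 c1@2 c2@2, authorship ..
After op 9 (insert('z')): buffer="zgzrzz" (len 6), cursors c3@1 c4@3 c1@6 c2@6, authorship 3.4.12
Authorship (.=original, N=cursor N): 3 . 4 . 1 2
Index 0: author = 3

Answer: cursor 3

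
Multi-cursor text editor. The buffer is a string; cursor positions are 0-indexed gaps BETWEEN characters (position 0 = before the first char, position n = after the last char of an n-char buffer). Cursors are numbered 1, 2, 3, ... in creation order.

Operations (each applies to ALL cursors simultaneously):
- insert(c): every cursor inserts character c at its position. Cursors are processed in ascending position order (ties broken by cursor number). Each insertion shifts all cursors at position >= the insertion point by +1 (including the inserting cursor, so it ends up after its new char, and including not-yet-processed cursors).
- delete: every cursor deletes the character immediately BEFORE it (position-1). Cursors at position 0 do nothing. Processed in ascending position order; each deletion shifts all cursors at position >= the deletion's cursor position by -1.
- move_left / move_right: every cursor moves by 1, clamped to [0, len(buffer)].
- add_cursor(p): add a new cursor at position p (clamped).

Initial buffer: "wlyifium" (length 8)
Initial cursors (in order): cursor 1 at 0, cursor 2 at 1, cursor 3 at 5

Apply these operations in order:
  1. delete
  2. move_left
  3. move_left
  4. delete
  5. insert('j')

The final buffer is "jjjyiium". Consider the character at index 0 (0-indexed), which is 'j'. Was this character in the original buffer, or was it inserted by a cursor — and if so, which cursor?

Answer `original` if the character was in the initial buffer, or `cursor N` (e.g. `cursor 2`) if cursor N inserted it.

After op 1 (delete): buffer="lyiium" (len 6), cursors c1@0 c2@0 c3@3, authorship ......
After op 2 (move_left): buffer="lyiium" (len 6), cursors c1@0 c2@0 c3@2, authorship ......
After op 3 (move_left): buffer="lyiium" (len 6), cursors c1@0 c2@0 c3@1, authorship ......
After op 4 (delete): buffer="yiium" (len 5), cursors c1@0 c2@0 c3@0, authorship .....
After op 5 (insert('j')): buffer="jjjyiium" (len 8), cursors c1@3 c2@3 c3@3, authorship 123.....
Authorship (.=original, N=cursor N): 1 2 3 . . . . .
Index 0: author = 1

Answer: cursor 1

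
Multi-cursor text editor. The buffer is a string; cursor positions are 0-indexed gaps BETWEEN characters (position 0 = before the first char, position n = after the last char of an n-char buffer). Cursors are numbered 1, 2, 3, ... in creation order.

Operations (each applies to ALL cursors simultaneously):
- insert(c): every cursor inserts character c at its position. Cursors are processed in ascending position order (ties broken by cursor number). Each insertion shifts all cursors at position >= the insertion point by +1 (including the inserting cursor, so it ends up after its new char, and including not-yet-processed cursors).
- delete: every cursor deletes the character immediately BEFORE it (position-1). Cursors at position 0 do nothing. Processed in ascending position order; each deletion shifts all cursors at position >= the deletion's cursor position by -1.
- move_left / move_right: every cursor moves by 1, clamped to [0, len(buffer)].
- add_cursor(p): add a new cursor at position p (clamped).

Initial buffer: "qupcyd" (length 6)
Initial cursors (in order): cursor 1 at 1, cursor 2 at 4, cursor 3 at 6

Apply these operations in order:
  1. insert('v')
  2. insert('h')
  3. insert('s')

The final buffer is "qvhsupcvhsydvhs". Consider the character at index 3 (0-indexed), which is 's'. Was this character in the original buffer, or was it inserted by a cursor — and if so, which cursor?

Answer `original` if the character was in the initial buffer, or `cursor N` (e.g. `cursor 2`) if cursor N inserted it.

After op 1 (insert('v')): buffer="qvupcvydv" (len 9), cursors c1@2 c2@6 c3@9, authorship .1...2..3
After op 2 (insert('h')): buffer="qvhupcvhydvh" (len 12), cursors c1@3 c2@8 c3@12, authorship .11...22..33
After op 3 (insert('s')): buffer="qvhsupcvhsydvhs" (len 15), cursors c1@4 c2@10 c3@15, authorship .111...222..333
Authorship (.=original, N=cursor N): . 1 1 1 . . . 2 2 2 . . 3 3 3
Index 3: author = 1

Answer: cursor 1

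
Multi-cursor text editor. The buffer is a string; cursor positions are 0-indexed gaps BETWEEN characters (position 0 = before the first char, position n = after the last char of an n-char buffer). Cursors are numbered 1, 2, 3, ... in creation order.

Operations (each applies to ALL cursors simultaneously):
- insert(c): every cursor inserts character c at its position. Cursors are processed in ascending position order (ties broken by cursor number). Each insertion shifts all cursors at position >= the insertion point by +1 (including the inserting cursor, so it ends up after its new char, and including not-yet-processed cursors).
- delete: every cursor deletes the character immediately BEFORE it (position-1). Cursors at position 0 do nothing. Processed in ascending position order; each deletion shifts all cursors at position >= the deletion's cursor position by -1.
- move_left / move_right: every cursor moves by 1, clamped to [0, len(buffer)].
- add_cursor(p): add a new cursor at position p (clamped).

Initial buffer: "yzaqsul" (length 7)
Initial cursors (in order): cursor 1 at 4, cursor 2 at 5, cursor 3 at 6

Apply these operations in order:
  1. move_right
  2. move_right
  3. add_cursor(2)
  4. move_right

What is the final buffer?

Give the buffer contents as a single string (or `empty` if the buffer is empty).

After op 1 (move_right): buffer="yzaqsul" (len 7), cursors c1@5 c2@6 c3@7, authorship .......
After op 2 (move_right): buffer="yzaqsul" (len 7), cursors c1@6 c2@7 c3@7, authorship .......
After op 3 (add_cursor(2)): buffer="yzaqsul" (len 7), cursors c4@2 c1@6 c2@7 c3@7, authorship .......
After op 4 (move_right): buffer="yzaqsul" (len 7), cursors c4@3 c1@7 c2@7 c3@7, authorship .......

Answer: yzaqsul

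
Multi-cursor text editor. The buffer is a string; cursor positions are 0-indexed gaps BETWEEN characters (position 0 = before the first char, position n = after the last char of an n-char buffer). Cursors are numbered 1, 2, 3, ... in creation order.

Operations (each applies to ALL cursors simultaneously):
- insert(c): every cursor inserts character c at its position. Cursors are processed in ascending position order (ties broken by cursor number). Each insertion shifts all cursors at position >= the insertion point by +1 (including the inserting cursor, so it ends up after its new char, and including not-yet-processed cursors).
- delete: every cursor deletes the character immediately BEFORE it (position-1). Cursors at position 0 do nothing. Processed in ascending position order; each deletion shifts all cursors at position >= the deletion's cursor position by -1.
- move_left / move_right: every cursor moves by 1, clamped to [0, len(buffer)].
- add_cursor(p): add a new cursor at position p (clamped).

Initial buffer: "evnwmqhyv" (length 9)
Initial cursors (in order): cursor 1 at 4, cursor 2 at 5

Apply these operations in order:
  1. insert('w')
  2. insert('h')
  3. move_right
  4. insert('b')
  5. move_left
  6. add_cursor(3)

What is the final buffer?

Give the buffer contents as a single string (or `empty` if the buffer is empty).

Answer: evnwwhmbwhqbhyv

Derivation:
After op 1 (insert('w')): buffer="evnwwmwqhyv" (len 11), cursors c1@5 c2@7, authorship ....1.2....
After op 2 (insert('h')): buffer="evnwwhmwhqhyv" (len 13), cursors c1@6 c2@9, authorship ....11.22....
After op 3 (move_right): buffer="evnwwhmwhqhyv" (len 13), cursors c1@7 c2@10, authorship ....11.22....
After op 4 (insert('b')): buffer="evnwwhmbwhqbhyv" (len 15), cursors c1@8 c2@12, authorship ....11.122.2...
After op 5 (move_left): buffer="evnwwhmbwhqbhyv" (len 15), cursors c1@7 c2@11, authorship ....11.122.2...
After op 6 (add_cursor(3)): buffer="evnwwhmbwhqbhyv" (len 15), cursors c3@3 c1@7 c2@11, authorship ....11.122.2...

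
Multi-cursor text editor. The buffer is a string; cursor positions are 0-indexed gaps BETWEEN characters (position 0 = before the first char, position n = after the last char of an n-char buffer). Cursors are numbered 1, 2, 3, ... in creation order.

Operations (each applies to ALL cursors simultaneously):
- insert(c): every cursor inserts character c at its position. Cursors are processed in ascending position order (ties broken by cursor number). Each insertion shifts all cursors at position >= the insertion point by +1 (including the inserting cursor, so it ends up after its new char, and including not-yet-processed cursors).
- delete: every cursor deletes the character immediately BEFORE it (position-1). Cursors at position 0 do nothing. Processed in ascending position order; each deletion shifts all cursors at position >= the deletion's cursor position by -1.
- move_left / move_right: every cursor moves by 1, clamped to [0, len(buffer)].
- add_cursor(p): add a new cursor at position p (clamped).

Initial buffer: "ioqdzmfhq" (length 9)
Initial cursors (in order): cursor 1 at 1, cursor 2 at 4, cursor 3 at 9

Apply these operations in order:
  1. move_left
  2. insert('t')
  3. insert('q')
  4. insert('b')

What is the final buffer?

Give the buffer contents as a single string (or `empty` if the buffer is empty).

After op 1 (move_left): buffer="ioqdzmfhq" (len 9), cursors c1@0 c2@3 c3@8, authorship .........
After op 2 (insert('t')): buffer="tioqtdzmfhtq" (len 12), cursors c1@1 c2@5 c3@11, authorship 1...2.....3.
After op 3 (insert('q')): buffer="tqioqtqdzmfhtqq" (len 15), cursors c1@2 c2@7 c3@14, authorship 11...22.....33.
After op 4 (insert('b')): buffer="tqbioqtqbdzmfhtqbq" (len 18), cursors c1@3 c2@9 c3@17, authorship 111...222.....333.

Answer: tqbioqtqbdzmfhtqbq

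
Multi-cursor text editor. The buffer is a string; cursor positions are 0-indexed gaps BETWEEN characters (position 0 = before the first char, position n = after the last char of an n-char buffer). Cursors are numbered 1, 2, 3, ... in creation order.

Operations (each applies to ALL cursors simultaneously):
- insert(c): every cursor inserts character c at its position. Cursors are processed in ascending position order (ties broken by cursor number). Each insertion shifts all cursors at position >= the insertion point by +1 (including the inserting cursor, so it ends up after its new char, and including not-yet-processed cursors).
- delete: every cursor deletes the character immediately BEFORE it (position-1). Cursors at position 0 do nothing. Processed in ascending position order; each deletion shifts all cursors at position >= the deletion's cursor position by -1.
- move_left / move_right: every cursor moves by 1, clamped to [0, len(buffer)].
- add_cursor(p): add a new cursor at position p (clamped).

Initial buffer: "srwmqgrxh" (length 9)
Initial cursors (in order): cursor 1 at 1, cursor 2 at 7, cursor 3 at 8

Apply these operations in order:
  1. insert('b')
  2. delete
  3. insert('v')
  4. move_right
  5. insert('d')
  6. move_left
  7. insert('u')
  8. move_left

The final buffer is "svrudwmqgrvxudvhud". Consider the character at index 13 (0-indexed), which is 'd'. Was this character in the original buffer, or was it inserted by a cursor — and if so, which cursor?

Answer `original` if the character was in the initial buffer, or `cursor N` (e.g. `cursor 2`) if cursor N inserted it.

Answer: cursor 2

Derivation:
After op 1 (insert('b')): buffer="sbrwmqgrbxbh" (len 12), cursors c1@2 c2@9 c3@11, authorship .1......2.3.
After op 2 (delete): buffer="srwmqgrxh" (len 9), cursors c1@1 c2@7 c3@8, authorship .........
After op 3 (insert('v')): buffer="svrwmqgrvxvh" (len 12), cursors c1@2 c2@9 c3@11, authorship .1......2.3.
After op 4 (move_right): buffer="svrwmqgrvxvh" (len 12), cursors c1@3 c2@10 c3@12, authorship .1......2.3.
After op 5 (insert('d')): buffer="svrdwmqgrvxdvhd" (len 15), cursors c1@4 c2@12 c3@15, authorship .1.1.....2.23.3
After op 6 (move_left): buffer="svrdwmqgrvxdvhd" (len 15), cursors c1@3 c2@11 c3@14, authorship .1.1.....2.23.3
After op 7 (insert('u')): buffer="svrudwmqgrvxudvhud" (len 18), cursors c1@4 c2@13 c3@17, authorship .1.11.....2.223.33
After op 8 (move_left): buffer="svrudwmqgrvxudvhud" (len 18), cursors c1@3 c2@12 c3@16, authorship .1.11.....2.223.33
Authorship (.=original, N=cursor N): . 1 . 1 1 . . . . . 2 . 2 2 3 . 3 3
Index 13: author = 2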